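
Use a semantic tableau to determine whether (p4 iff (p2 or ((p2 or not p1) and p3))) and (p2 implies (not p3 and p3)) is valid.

Assume the negation and expand:
Initial set: {F ((p4 iff (p2 or ((p2 or not p1) and p3))) and (p2 implies (not p3 and p3)))}.
F ((p4 iff (p2 or ((p2 or not p1) and p3))) and (p2 implies (not p3 and p3))): β-rule — branch into F (p4 iff (p2 or ((p2 or not p1) and p3)))  //  F (p2 implies (not p3 and p3)).
  branch 1 (add F (p4 iff (p2 or ((p2 or not p1) and p3)))):
    F (p4 iff (p2 or ((p2 or not p1) and p3))): β-rule — branch into T p4, F (p2 or ((p2 or not p1) and p3))  //  F p4, T (p2 or ((p2 or not p1) and p3)).
      branch 1.1 (add T p4, F (p2 or ((p2 or not p1) and p3))):
        F (p2 or ((p2 or not p1) and p3)): α-rule — add F p2, F ((p2 or not p1) and p3).
        F ((p2 or not p1) and p3): β-rule — branch into F (p2 or not p1)  //  F p3.
          branch 1.1.1 (add F (p2 or not p1)):
            F (p2 or not p1): α-rule — add F p2, F not p1.
            ○ open, literals {p1=1, p2=0, p4=1}.
          branch 1.1.2 (add F p3):
            ○ open, literals {p2=0, p3=0, p4=1}.
      branch 1.2 (add F p4, T (p2 or ((p2 or not p1) and p3))):
        T (p2 or ((p2 or not p1) and p3)): β-rule — branch into T p2  //  T ((p2 or not p1) and p3).
          branch 1.2.1 (add T p2):
            ○ open, literals {p2=1, p4=0}.
          branch 1.2.2 (add T ((p2 or not p1) and p3)):
            T ((p2 or not p1) and p3): α-rule — add T (p2 or not p1), T p3.
            T (p2 or not p1): β-rule — branch into T p2  //  T not p1.
              branch 1.2.2.1 (add T p2):
                ○ open, literals {p2=1, p3=1, p4=0}.
              branch 1.2.2.2 (add T not p1):
                ○ open, literals {p1=0, p3=1, p4=0}.
  branch 2 (add F (p2 implies (not p3 and p3))):
    F (p2 implies (not p3 and p3)): α-rule — add T p2, F (not p3 and p3).
    F (not p3 and p3): β-rule — branch into F not p3  //  F p3.
      branch 2.1 (add F not p3):
        ○ open, literals {p2=1, p3=1}.
      branch 2.2 (add F p3):
        ○ open, literals {p2=1, p3=0}.
0 branches closed, 7 open.
An open branch gives a countermodel: p1=1, p2=0, p4=1 (unmentioned atoms arbitrary); under it the original formula is false.

Not valid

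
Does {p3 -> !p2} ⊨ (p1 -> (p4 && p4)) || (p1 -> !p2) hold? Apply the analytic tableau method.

Initial set: {(p3 -> !p2); !((p1 -> (p4 && p4)) || (p1 -> !p2))}.
!((p1 -> (p4 && p4)) || (p1 -> !p2)): α-rule — add !(p1 -> (p4 && p4)), !(p1 -> !p2).
!(p1 -> (p4 && p4)): α-rule — add p1, !(p4 && p4).
!(p1 -> !p2): α-rule — add p1, !!p2.
(p3 -> !p2): β-rule — branch into !p3  //  !p2.
  branch 1 (add !p3):
    !(p4 && p4): β-rule — branch into !p4  //  !p4.
      branch 1.1 (add !p4):
        ○ open, literals {p1=T, p2=T, p3=F, p4=F}.
      branch 1.2 (add !p4):
        ○ open, literals {p1=T, p2=T, p3=F, p4=F}.
  branch 2 (add !p2):
    × closes — contains both p2 and !p2.
1 branch closed, 2 open.
An open branch gives a countermodel: p1=T, p2=T, p3=F, p4=F (unmentioned atoms arbitrary); the premises hold there but the conclusion fails.

No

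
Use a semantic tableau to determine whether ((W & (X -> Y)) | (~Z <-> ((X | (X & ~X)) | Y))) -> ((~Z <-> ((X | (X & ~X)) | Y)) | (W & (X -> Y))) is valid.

Valid

Assume the negation and expand:
Initial set: {~(((W & (X -> Y)) | (~Z <-> ((X | (X & ~X)) | Y))) -> ((~Z <-> ((X | (X & ~X)) | Y)) | (W & (X -> Y))))}.
~(((W & (X -> Y)) | (~Z <-> ((X | (X & ~X)) | Y))) -> ((~Z <-> ((X | (X & ~X)) | Y)) | (W & (X -> Y)))): α-rule — add ((W & (X -> Y)) | (~Z <-> ((X | (X & ~X)) | Y))), ~((~Z <-> ((X | (X & ~X)) | Y)) | (W & (X -> Y))).
~((~Z <-> ((X | (X & ~X)) | Y)) | (W & (X -> Y))): α-rule — add ~(~Z <-> ((X | (X & ~X)) | Y)), ~(W & (X -> Y)).
((W & (X -> Y)) | (~Z <-> ((X | (X & ~X)) | Y))): β-rule — branch into (W & (X -> Y))  //  (~Z <-> ((X | (X & ~X)) | Y)).
  branch 1 (add (W & (X -> Y))):
    (W & (X -> Y)): α-rule — add W, (X -> Y).
    ~(~Z <-> ((X | (X & ~X)) | Y)): β-rule — branch into ~Z, ~((X | (X & ~X)) | Y)  //  ~~Z, ((X | (X & ~X)) | Y).
      branch 1.1 (add ~Z, ~((X | (X & ~X)) | Y)):
        ~((X | (X & ~X)) | Y): α-rule — add ~(X | (X & ~X)), ~Y.
        ~(X | (X & ~X)): α-rule — add ~X, ~(X & ~X).
        ~(W & (X -> Y)): β-rule — branch into ~W  //  ~(X -> Y).
          branch 1.1.1 (add ~W):
            × closes — contains both W and ~W.
          branch 1.1.2 (add ~(X -> Y)):
            ~(X -> Y): α-rule — add X, ~Y.
            × closes — contains both X and ~X.
      branch 1.2 (add ~~Z, ((X | (X & ~X)) | Y)):
        ~(W & (X -> Y)): β-rule — branch into ~W  //  ~(X -> Y).
          branch 1.2.1 (add ~W):
            × closes — contains both W and ~W.
          branch 1.2.2 (add ~(X -> Y)):
            ~(X -> Y): α-rule — add X, ~Y.
            (X -> Y): β-rule — branch into ~X  //  Y.
              branch 1.2.2.1 (add ~X):
                × closes — contains both X and ~X.
              branch 1.2.2.2 (add Y):
                × closes — contains both Y and ~Y.
  branch 2 (add (~Z <-> ((X | (X & ~X)) | Y))):
    ~(~Z <-> ((X | (X & ~X)) | Y)): β-rule — branch into ~Z, ~((X | (X & ~X)) | Y)  //  ~~Z, ((X | (X & ~X)) | Y).
      branch 2.1 (add ~Z, ~((X | (X & ~X)) | Y)):
        ~((X | (X & ~X)) | Y): α-rule — add ~(X | (X & ~X)), ~Y.
        ~(X | (X & ~X)): α-rule — add ~X, ~(X & ~X).
        ~(W & (X -> Y)): β-rule — branch into ~W  //  ~(X -> Y).
          branch 2.1.1 (add ~W):
            (~Z <-> ((X | (X & ~X)) | Y)): β-rule — branch into ~Z, ((X | (X & ~X)) | Y)  //  ~~Z, ~((X | (X & ~X)) | Y).
              branch 2.1.1.1 (add ~Z, ((X | (X & ~X)) | Y)):
                ~(X & ~X): β-rule — branch into ~X  //  ~~X.
                  branch 2.1.1.1.1 (add ~X):
                    ((X | (X & ~X)) | Y): β-rule — branch into (X | (X & ~X))  //  Y.
                      branch 2.1.1.1.1.1 (add (X | (X & ~X))):
                        (X | (X & ~X)): β-rule — branch into X  //  (X & ~X).
                          branch 2.1.1.1.1.1.1 (add X):
                            × closes — contains both X and ~X.
                          branch 2.1.1.1.1.1.2 (add (X & ~X)):
                            (X & ~X): α-rule — add X, ~X.
                            × closes — contains both X and ~X.
                      branch 2.1.1.1.1.2 (add Y):
                        × closes — contains both Y and ~Y.
                  branch 2.1.1.1.2 (add ~~X):
                    × closes — contains both X and ~X.
              branch 2.1.1.2 (add ~~Z, ~((X | (X & ~X)) | Y)):
                × closes — contains both Z and ~Z.
          branch 2.1.2 (add ~(X -> Y)):
            ~(X -> Y): α-rule — add X, ~Y.
            × closes — contains both X and ~X.
      branch 2.2 (add ~~Z, ((X | (X & ~X)) | Y)):
        ~(W & (X -> Y)): β-rule — branch into ~W  //  ~(X -> Y).
          branch 2.2.1 (add ~W):
            (~Z <-> ((X | (X & ~X)) | Y)): β-rule — branch into ~Z, ((X | (X & ~X)) | Y)  //  ~~Z, ~((X | (X & ~X)) | Y).
              branch 2.2.1.1 (add ~Z, ((X | (X & ~X)) | Y)):
                × closes — contains both Z and ~Z.
              branch 2.2.1.2 (add ~~Z, ~((X | (X & ~X)) | Y)):
                ~((X | (X & ~X)) | Y): α-rule — add ~(X | (X & ~X)), ~Y.
                ~(X | (X & ~X)): α-rule — add ~X, ~(X & ~X).
                ((X | (X & ~X)) | Y): β-rule — branch into (X | (X & ~X))  //  Y.
                  branch 2.2.1.2.1 (add (X | (X & ~X))):
                    ~(X & ~X): β-rule — branch into ~X  //  ~~X.
                      branch 2.2.1.2.1.1 (add ~X):
                        (X | (X & ~X)): β-rule — branch into X  //  (X & ~X).
                          branch 2.2.1.2.1.1.1 (add X):
                            × closes — contains both X and ~X.
                          branch 2.2.1.2.1.1.2 (add (X & ~X)):
                            (X & ~X): α-rule — add X, ~X.
                            × closes — contains both X and ~X.
                      branch 2.2.1.2.1.2 (add ~~X):
                        × closes — contains both X and ~X.
                  branch 2.2.1.2.2 (add Y):
                    × closes — contains both Y and ~Y.
          branch 2.2.2 (add ~(X -> Y)):
            ~(X -> Y): α-rule — add X, ~Y.
            (~Z <-> ((X | (X & ~X)) | Y)): β-rule — branch into ~Z, ((X | (X & ~X)) | Y)  //  ~~Z, ~((X | (X & ~X)) | Y).
              branch 2.2.2.1 (add ~Z, ((X | (X & ~X)) | Y)):
                × closes — contains both Z and ~Z.
              branch 2.2.2.2 (add ~~Z, ~((X | (X & ~X)) | Y)):
                ~((X | (X & ~X)) | Y): α-rule — add ~(X | (X & ~X)), ~Y.
                ~(X | (X & ~X)): α-rule — add ~X, ~(X & ~X).
                × closes — contains both X and ~X.
All 18 branches close.
Every branch closed, so the negation is unsatisfiable and the formula is valid.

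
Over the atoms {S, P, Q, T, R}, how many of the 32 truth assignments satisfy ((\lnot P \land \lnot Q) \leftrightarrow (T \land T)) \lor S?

24

Initial set: {T (((\lnot P \land \lnot Q) \leftrightarrow (T \land T)) \lor S)}.
T (((\lnot P \land \lnot Q) \leftrightarrow (T \land T)) \lor S): β-rule — branch into T ((\lnot P \land \lnot Q) \leftrightarrow (T \land T))  //  T S.
  branch 1 (add T ((\lnot P \land \lnot Q) \leftrightarrow (T \land T))):
    T ((\lnot P \land \lnot Q) \leftrightarrow (T \land T)): β-rule — branch into T (\lnot P \land \lnot Q), T (T \land T)  //  F (\lnot P \land \lnot Q), F (T \land T).
      branch 1.1 (add T (\lnot P \land \lnot Q), T (T \land T)):
        T (\lnot P \land \lnot Q): α-rule — add T \lnot P, T \lnot Q.
        T (T \land T): α-rule — add T T, T T.
        ○ open, literals {P=false, Q=false, T=true}.
      branch 1.2 (add F (\lnot P \land \lnot Q), F (T \land T)):
        F (\lnot P \land \lnot Q): β-rule — branch into F \lnot P  //  F \lnot Q.
          branch 1.2.1 (add F \lnot P):
            F (T \land T): β-rule — branch into F T  //  F T.
              branch 1.2.1.1 (add F T):
                ○ open, literals {P=true, T=false}.
              branch 1.2.1.2 (add F T):
                ○ open, literals {P=true, T=false}.
          branch 1.2.2 (add F \lnot Q):
            F (T \land T): β-rule — branch into F T  //  F T.
              branch 1.2.2.1 (add F T):
                ○ open, literals {Q=true, T=false}.
              branch 1.2.2.2 (add F T):
                ○ open, literals {Q=true, T=false}.
  branch 2 (add T S):
    ○ open, literals {S=true}.
0 branches closed, 6 open.
Each open branch fixes some atoms; the unmentioned ones are free. Counting distinct full assignments: branch {P=false, Q=false, T=true} (S, R) contributes 4 new; branch {P=true, T=false} (S, Q, R) contributes 8 new; branch {P=true, T=false} (S, Q, R) contributes 0 new; branch {Q=true, T=false} (S, P, R) contributes 4 new; branch {Q=true, T=false} (S, P, R) contributes 0 new; branch {S=true} (P, Q, T, R) contributes 8 new. Total: 24.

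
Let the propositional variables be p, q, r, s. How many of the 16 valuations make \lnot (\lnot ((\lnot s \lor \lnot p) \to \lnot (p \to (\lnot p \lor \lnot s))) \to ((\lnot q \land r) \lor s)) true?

Initial set: {\lnot (\lnot ((\lnot s \lor \lnot p) \to \lnot (p \to (\lnot p \lor \lnot s))) \to ((\lnot q \land r) \lor s))}.
\lnot (\lnot ((\lnot s \lor \lnot p) \to \lnot (p \to (\lnot p \lor \lnot s))) \to ((\lnot q \land r) \lor s)): α-rule — add \lnot ((\lnot s \lor \lnot p) \to \lnot (p \to (\lnot p \lor \lnot s))), \lnot ((\lnot q \land r) \lor s).
\lnot ((\lnot s \lor \lnot p) \to \lnot (p \to (\lnot p \lor \lnot s))): α-rule — add (\lnot s \lor \lnot p), \lnot \lnot (p \to (\lnot p \lor \lnot s)).
\lnot ((\lnot q \land r) \lor s): α-rule — add \lnot (\lnot q \land r), \lnot s.
(\lnot s \lor \lnot p): β-rule — branch into \lnot s  //  \lnot p.
  branch 1 (add \lnot s):
    \lnot \lnot (p \to (\lnot p \lor \lnot s)): β-rule — branch into \lnot p  //  (\lnot p \lor \lnot s).
      branch 1.1 (add \lnot p):
        \lnot (\lnot q \land r): β-rule — branch into \lnot \lnot q  //  \lnot r.
          branch 1.1.1 (add \lnot \lnot q):
            ○ open, literals {p=F, q=T, s=F}.
          branch 1.1.2 (add \lnot r):
            ○ open, literals {p=F, r=F, s=F}.
      branch 1.2 (add (\lnot p \lor \lnot s)):
        \lnot (\lnot q \land r): β-rule — branch into \lnot \lnot q  //  \lnot r.
          branch 1.2.1 (add \lnot \lnot q):
            (\lnot p \lor \lnot s): β-rule — branch into \lnot p  //  \lnot s.
              branch 1.2.1.1 (add \lnot p):
                ○ open, literals {p=F, q=T, s=F}.
              branch 1.2.1.2 (add \lnot s):
                ○ open, literals {q=T, s=F}.
          branch 1.2.2 (add \lnot r):
            (\lnot p \lor \lnot s): β-rule — branch into \lnot p  //  \lnot s.
              branch 1.2.2.1 (add \lnot p):
                ○ open, literals {p=F, r=F, s=F}.
              branch 1.2.2.2 (add \lnot s):
                ○ open, literals {r=F, s=F}.
  branch 2 (add \lnot p):
    \lnot \lnot (p \to (\lnot p \lor \lnot s)): β-rule — branch into \lnot p  //  (\lnot p \lor \lnot s).
      branch 2.1 (add \lnot p):
        \lnot (\lnot q \land r): β-rule — branch into \lnot \lnot q  //  \lnot r.
          branch 2.1.1 (add \lnot \lnot q):
            ○ open, literals {p=F, q=T, s=F}.
          branch 2.1.2 (add \lnot r):
            ○ open, literals {p=F, r=F, s=F}.
      branch 2.2 (add (\lnot p \lor \lnot s)):
        \lnot (\lnot q \land r): β-rule — branch into \lnot \lnot q  //  \lnot r.
          branch 2.2.1 (add \lnot \lnot q):
            (\lnot p \lor \lnot s): β-rule — branch into \lnot p  //  \lnot s.
              branch 2.2.1.1 (add \lnot p):
                ○ open, literals {p=F, q=T, s=F}.
              branch 2.2.1.2 (add \lnot s):
                ○ open, literals {p=F, q=T, s=F}.
          branch 2.2.2 (add \lnot r):
            (\lnot p \lor \lnot s): β-rule — branch into \lnot p  //  \lnot s.
              branch 2.2.2.1 (add \lnot p):
                ○ open, literals {p=F, r=F, s=F}.
              branch 2.2.2.2 (add \lnot s):
                ○ open, literals {p=F, r=F, s=F}.
0 branches closed, 12 open.
Each open branch fixes some atoms; the unmentioned ones are free. Counting distinct full assignments: branch {p=F, q=T, s=F} (r) contributes 2 new; branch {p=F, r=F, s=F} (q) contributes 1 new; branch {p=F, q=T, s=F} (r) contributes 0 new; branch {q=T, s=F} (p, r) contributes 2 new; branch {p=F, r=F, s=F} (q) contributes 0 new; branch {r=F, s=F} (p, q) contributes 1 new; branch {p=F, q=T, s=F} (r) contributes 0 new; branch {p=F, r=F, s=F} (q) contributes 0 new; branch {p=F, q=T, s=F} (r) contributes 0 new; branch {p=F, q=T, s=F} (r) contributes 0 new; branch {p=F, r=F, s=F} (q) contributes 0 new; branch {p=F, r=F, s=F} (q) contributes 0 new. Total: 6.

6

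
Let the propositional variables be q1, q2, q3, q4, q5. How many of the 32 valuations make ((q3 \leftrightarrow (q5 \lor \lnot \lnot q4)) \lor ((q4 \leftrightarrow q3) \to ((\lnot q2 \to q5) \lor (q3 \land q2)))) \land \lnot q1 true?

Initial set: {(((q3 \leftrightarrow (q5 \lor \lnot \lnot q4)) \lor ((q4 \leftrightarrow q3) \to ((\lnot q2 \to q5) \lor (q3 \land q2)))) \land \lnot q1)}.
(((q3 \leftrightarrow (q5 \lor \lnot \lnot q4)) \lor ((q4 \leftrightarrow q3) \to ((\lnot q2 \to q5) \lor (q3 \land q2)))) \land \lnot q1): α-rule — add ((q3 \leftrightarrow (q5 \lor \lnot \lnot q4)) \lor ((q4 \leftrightarrow q3) \to ((\lnot q2 \to q5) \lor (q3 \land q2)))), \lnot q1.
((q3 \leftrightarrow (q5 \lor \lnot \lnot q4)) \lor ((q4 \leftrightarrow q3) \to ((\lnot q2 \to q5) \lor (q3 \land q2)))): β-rule — branch into (q3 \leftrightarrow (q5 \lor \lnot \lnot q4))  //  ((q4 \leftrightarrow q3) \to ((\lnot q2 \to q5) \lor (q3 \land q2))).
  branch 1 (add (q3 \leftrightarrow (q5 \lor \lnot \lnot q4))):
    (q3 \leftrightarrow (q5 \lor \lnot \lnot q4)): β-rule — branch into q3, (q5 \lor \lnot \lnot q4)  //  \lnot q3, \lnot (q5 \lor \lnot \lnot q4).
      branch 1.1 (add q3, (q5 \lor \lnot \lnot q4)):
        (q5 \lor \lnot \lnot q4): β-rule — branch into q5  //  \lnot \lnot q4.
          branch 1.1.1 (add q5):
            ○ open, literals {q1=0, q3=1, q5=1}.
          branch 1.1.2 (add \lnot \lnot q4):
            \lnot \lnot q4: drop double negation, giving q4.
            ○ open, literals {q1=0, q3=1, q4=1}.
      branch 1.2 (add \lnot q3, \lnot (q5 \lor \lnot \lnot q4)):
        \lnot (q5 \lor \lnot \lnot q4): α-rule — add \lnot q5, \lnot \lnot \lnot q4.
        \lnot \lnot \lnot q4: drop double negation, giving \lnot q4.
        ○ open, literals {q1=0, q3=0, q4=0, q5=0}.
  branch 2 (add ((q4 \leftrightarrow q3) \to ((\lnot q2 \to q5) \lor (q3 \land q2)))):
    ((q4 \leftrightarrow q3) \to ((\lnot q2 \to q5) \lor (q3 \land q2))): β-rule — branch into \lnot (q4 \leftrightarrow q3)  //  ((\lnot q2 \to q5) \lor (q3 \land q2)).
      branch 2.1 (add \lnot (q4 \leftrightarrow q3)):
        \lnot (q4 \leftrightarrow q3): β-rule — branch into q4, \lnot q3  //  \lnot q4, q3.
          branch 2.1.1 (add q4, \lnot q3):
            ○ open, literals {q1=0, q3=0, q4=1}.
          branch 2.1.2 (add \lnot q4, q3):
            ○ open, literals {q1=0, q3=1, q4=0}.
      branch 2.2 (add ((\lnot q2 \to q5) \lor (q3 \land q2))):
        ((\lnot q2 \to q5) \lor (q3 \land q2)): β-rule — branch into (\lnot q2 \to q5)  //  (q3 \land q2).
          branch 2.2.1 (add (\lnot q2 \to q5)):
            (\lnot q2 \to q5): β-rule — branch into \lnot \lnot q2  //  q5.
              branch 2.2.1.1 (add \lnot \lnot q2):
                ○ open, literals {q1=0, q2=1}.
              branch 2.2.1.2 (add q5):
                ○ open, literals {q1=0, q5=1}.
          branch 2.2.2 (add (q3 \land q2)):
            (q3 \land q2): α-rule — add q3, q2.
            ○ open, literals {q1=0, q2=1, q3=1}.
0 branches closed, 8 open.
Each open branch fixes some atoms; the unmentioned ones are free. Counting distinct full assignments: branch {q1=0, q3=1, q5=1} (q2, q4) contributes 4 new; branch {q1=0, q3=1, q4=1} (q2, q5) contributes 2 new; branch {q1=0, q3=0, q4=0, q5=0} (q2) contributes 2 new; branch {q1=0, q3=0, q4=1} (q2, q5) contributes 4 new; branch {q1=0, q3=1, q4=0} (q2, q5) contributes 2 new; branch {q1=0, q2=1} (q3, q4, q5) contributes 1 new; branch {q1=0, q5=1} (q2, q3, q4) contributes 1 new; branch {q1=0, q2=1, q3=1} (q4, q5) contributes 0 new. Total: 16.

16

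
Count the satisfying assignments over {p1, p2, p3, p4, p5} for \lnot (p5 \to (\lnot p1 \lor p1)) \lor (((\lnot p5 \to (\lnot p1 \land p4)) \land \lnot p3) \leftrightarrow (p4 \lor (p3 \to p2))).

14

Initial set: {T (\lnot (p5 \to (\lnot p1 \lor p1)) \lor (((\lnot p5 \to (\lnot p1 \land p4)) \land \lnot p3) \leftrightarrow (p4 \lor (p3 \to p2))))}.
T (\lnot (p5 \to (\lnot p1 \lor p1)) \lor (((\lnot p5 \to (\lnot p1 \land p4)) \land \lnot p3) \leftrightarrow (p4 \lor (p3 \to p2)))): β-rule — branch into T \lnot (p5 \to (\lnot p1 \lor p1))  //  T (((\lnot p5 \to (\lnot p1 \land p4)) \land \lnot p3) \leftrightarrow (p4 \lor (p3 \to p2))).
  branch 1 (add T \lnot (p5 \to (\lnot p1 \lor p1))):
    T \lnot (p5 \to (\lnot p1 \lor p1)): α-rule — add T p5, F (\lnot p1 \lor p1).
    F (\lnot p1 \lor p1): α-rule — add F \lnot p1, F p1.
    × closes — contains both p1 and \lnot p1.
  branch 2 (add T (((\lnot p5 \to (\lnot p1 \land p4)) \land \lnot p3) \leftrightarrow (p4 \lor (p3 \to p2)))):
    T (((\lnot p5 \to (\lnot p1 \land p4)) \land \lnot p3) \leftrightarrow (p4 \lor (p3 \to p2))): β-rule — branch into T ((\lnot p5 \to (\lnot p1 \land p4)) \land \lnot p3), T (p4 \lor (p3 \to p2))  //  F ((\lnot p5 \to (\lnot p1 \land p4)) \land \lnot p3), F (p4 \lor (p3 \to p2)).
      branch 2.1 (add T ((\lnot p5 \to (\lnot p1 \land p4)) \land \lnot p3), T (p4 \lor (p3 \to p2))):
        T ((\lnot p5 \to (\lnot p1 \land p4)) \land \lnot p3): α-rule — add T (\lnot p5 \to (\lnot p1 \land p4)), T \lnot p3.
        T (p4 \lor (p3 \to p2)): β-rule — branch into T p4  //  T (p3 \to p2).
          branch 2.1.1 (add T p4):
            T (\lnot p5 \to (\lnot p1 \land p4)): β-rule — branch into F \lnot p5  //  T (\lnot p1 \land p4).
              branch 2.1.1.1 (add F \lnot p5):
                ○ open, literals {p3=F, p4=T, p5=T}.
              branch 2.1.1.2 (add T (\lnot p1 \land p4)):
                T (\lnot p1 \land p4): α-rule — add T \lnot p1, T p4.
                ○ open, literals {p1=F, p3=F, p4=T}.
          branch 2.1.2 (add T (p3 \to p2)):
            T (\lnot p5 \to (\lnot p1 \land p4)): β-rule — branch into F \lnot p5  //  T (\lnot p1 \land p4).
              branch 2.1.2.1 (add F \lnot p5):
                T (p3 \to p2): β-rule — branch into F p3  //  T p2.
                  branch 2.1.2.1.1 (add F p3):
                    ○ open, literals {p3=F, p5=T}.
                  branch 2.1.2.1.2 (add T p2):
                    ○ open, literals {p2=T, p3=F, p5=T}.
              branch 2.1.2.2 (add T (\lnot p1 \land p4)):
                T (\lnot p1 \land p4): α-rule — add T \lnot p1, T p4.
                T (p3 \to p2): β-rule — branch into F p3  //  T p2.
                  branch 2.1.2.2.1 (add F p3):
                    ○ open, literals {p1=F, p3=F, p4=T}.
                  branch 2.1.2.2.2 (add T p2):
                    ○ open, literals {p1=F, p2=T, p3=F, p4=T}.
      branch 2.2 (add F ((\lnot p5 \to (\lnot p1 \land p4)) \land \lnot p3), F (p4 \lor (p3 \to p2))):
        F (p4 \lor (p3 \to p2)): α-rule — add F p4, F (p3 \to p2).
        F (p3 \to p2): α-rule — add T p3, F p2.
        F ((\lnot p5 \to (\lnot p1 \land p4)) \land \lnot p3): β-rule — branch into F (\lnot p5 \to (\lnot p1 \land p4))  //  F \lnot p3.
          branch 2.2.1 (add F (\lnot p5 \to (\lnot p1 \land p4))):
            F (\lnot p5 \to (\lnot p1 \land p4)): α-rule — add T \lnot p5, F (\lnot p1 \land p4).
            F (\lnot p1 \land p4): β-rule — branch into F \lnot p1  //  F p4.
              branch 2.2.1.1 (add F \lnot p1):
                ○ open, literals {p1=T, p2=F, p3=T, p4=F, p5=F}.
              branch 2.2.1.2 (add F p4):
                ○ open, literals {p2=F, p3=T, p4=F, p5=F}.
          branch 2.2.2 (add F \lnot p3):
            ○ open, literals {p2=F, p3=T, p4=F}.
1 branch closed, 9 open.
Each open branch fixes some atoms; the unmentioned ones are free. Counting distinct full assignments: branch {p3=F, p4=T, p5=T} (p1, p2) contributes 4 new; branch {p1=F, p3=F, p4=T} (p2, p5) contributes 2 new; branch {p3=F, p5=T} (p1, p2, p4) contributes 4 new; branch {p2=T, p3=F, p5=T} (p1, p4) contributes 0 new; branch {p1=F, p3=F, p4=T} (p2, p5) contributes 0 new; branch {p1=F, p2=T, p3=F, p4=T} (p5) contributes 0 new; branch {p1=T, p2=F, p3=T, p4=F, p5=F} (none free) contributes 1 new; branch {p2=F, p3=T, p4=F, p5=F} (p1) contributes 1 new; branch {p2=F, p3=T, p4=F} (p1, p5) contributes 2 new. Total: 14.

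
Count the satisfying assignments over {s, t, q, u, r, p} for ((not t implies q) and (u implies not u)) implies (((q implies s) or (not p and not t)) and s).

52

Initial set: {T (((not t implies q) and (u implies not u)) implies (((q implies s) or (not p and not t)) and s))}.
T (((not t implies q) and (u implies not u)) implies (((q implies s) or (not p and not t)) and s)): β-rule — branch into F ((not t implies q) and (u implies not u))  //  T (((q implies s) or (not p and not t)) and s).
  branch 1 (add F ((not t implies q) and (u implies not u))):
    F ((not t implies q) and (u implies not u)): β-rule — branch into F (not t implies q)  //  F (u implies not u).
      branch 1.1 (add F (not t implies q)):
        F (not t implies q): α-rule — add T not t, F q.
        ○ open, literals {q=0, t=0}.
      branch 1.2 (add F (u implies not u)):
        F (u implies not u): α-rule — add T u, F not u.
        ○ open, literals {u=1}.
  branch 2 (add T (((q implies s) or (not p and not t)) and s)):
    T (((q implies s) or (not p and not t)) and s): α-rule — add T ((q implies s) or (not p and not t)), T s.
    T ((q implies s) or (not p and not t)): β-rule — branch into T (q implies s)  //  T (not p and not t).
      branch 2.1 (add T (q implies s)):
        T (q implies s): β-rule — branch into F q  //  T s.
          branch 2.1.1 (add F q):
            ○ open, literals {q=0, s=1}.
          branch 2.1.2 (add T s):
            ○ open, literals {s=1}.
      branch 2.2 (add T (not p and not t)):
        T (not p and not t): α-rule — add T not p, T not t.
        ○ open, literals {p=0, s=1, t=0}.
0 branches closed, 5 open.
Each open branch fixes some atoms; the unmentioned ones are free. Counting distinct full assignments: branch {q=0, t=0} (s, u, r, p) contributes 16 new; branch {u=1} (s, t, q, r, p) contributes 24 new; branch {q=0, s=1} (t, u, r, p) contributes 4 new; branch {s=1} (t, q, u, r, p) contributes 8 new; branch {p=0, s=1, t=0} (q, u, r) contributes 0 new. Total: 52.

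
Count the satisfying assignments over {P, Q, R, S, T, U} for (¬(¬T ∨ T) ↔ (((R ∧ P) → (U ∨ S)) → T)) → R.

Initial set: {((¬(¬T ∨ T) ↔ (((R ∧ P) → (U ∨ S)) → T)) → R)}.
((¬(¬T ∨ T) ↔ (((R ∧ P) → (U ∨ S)) → T)) → R): β-rule — branch into ¬(¬(¬T ∨ T) ↔ (((R ∧ P) → (U ∨ S)) → T))  //  R.
  branch 1 (add ¬(¬(¬T ∨ T) ↔ (((R ∧ P) → (U ∨ S)) → T))):
    ¬(¬(¬T ∨ T) ↔ (((R ∧ P) → (U ∨ S)) → T)): β-rule — branch into ¬(¬T ∨ T), ¬(((R ∧ P) → (U ∨ S)) → T)  //  ¬¬(¬T ∨ T), (((R ∧ P) → (U ∨ S)) → T).
      branch 1.1 (add ¬(¬T ∨ T), ¬(((R ∧ P) → (U ∨ S)) → T)):
        ¬(¬T ∨ T): α-rule — add ¬¬T, ¬T.
        × closes — contains both T and ¬T.
      branch 1.2 (add ¬¬(¬T ∨ T), (((R ∧ P) → (U ∨ S)) → T)):
        ¬¬(¬T ∨ T): β-rule — branch into ¬T  //  T.
          branch 1.2.1 (add ¬T):
            (((R ∧ P) → (U ∨ S)) → T): β-rule — branch into ¬((R ∧ P) → (U ∨ S))  //  T.
              branch 1.2.1.1 (add ¬((R ∧ P) → (U ∨ S))):
                ¬((R ∧ P) → (U ∨ S)): α-rule — add (R ∧ P), ¬(U ∨ S).
                (R ∧ P): α-rule — add R, P.
                ¬(U ∨ S): α-rule — add ¬U, ¬S.
                ○ open, literals {P=1, R=1, S=0, T=0, U=0}.
              branch 1.2.1.2 (add T):
                × closes — contains both T and ¬T.
          branch 1.2.2 (add T):
            (((R ∧ P) → (U ∨ S)) → T): β-rule — branch into ¬((R ∧ P) → (U ∨ S))  //  T.
              branch 1.2.2.1 (add ¬((R ∧ P) → (U ∨ S))):
                ¬((R ∧ P) → (U ∨ S)): α-rule — add (R ∧ P), ¬(U ∨ S).
                (R ∧ P): α-rule — add R, P.
                ¬(U ∨ S): α-rule — add ¬U, ¬S.
                ○ open, literals {P=1, R=1, S=0, T=1, U=0}.
              branch 1.2.2.2 (add T):
                ○ open, literals {T=1}.
  branch 2 (add R):
    ○ open, literals {R=1}.
2 branches closed, 4 open.
Each open branch fixes some atoms; the unmentioned ones are free. Counting distinct full assignments: branch {P=1, R=1, S=0, T=0, U=0} (Q) contributes 2 new; branch {P=1, R=1, S=0, T=1, U=0} (Q) contributes 2 new; branch {T=1} (P, Q, R, S, U) contributes 30 new; branch {R=1} (P, Q, S, T, U) contributes 14 new. Total: 48.

48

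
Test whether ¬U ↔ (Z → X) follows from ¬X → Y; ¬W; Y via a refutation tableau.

No

Initial set: {(¬X → Y); ¬W; Y; ¬(¬U ↔ (Z → X))}.
(¬X → Y): β-rule — branch into ¬¬X  //  Y.
  branch 1 (add ¬¬X):
    ¬(¬U ↔ (Z → X)): β-rule — branch into ¬U, ¬(Z → X)  //  ¬¬U, (Z → X).
      branch 1.1 (add ¬U, ¬(Z → X)):
        ¬(Z → X): α-rule — add Z, ¬X.
        × closes — contains both X and ¬X.
      branch 1.2 (add ¬¬U, (Z → X)):
        (Z → X): β-rule — branch into ¬Z  //  X.
          branch 1.2.1 (add ¬Z):
            ○ open, literals {U=1, W=0, X=1, Y=1, Z=0}.
          branch 1.2.2 (add X):
            ○ open, literals {U=1, W=0, X=1, Y=1}.
  branch 2 (add Y):
    ¬(¬U ↔ (Z → X)): β-rule — branch into ¬U, ¬(Z → X)  //  ¬¬U, (Z → X).
      branch 2.1 (add ¬U, ¬(Z → X)):
        ¬(Z → X): α-rule — add Z, ¬X.
        ○ open, literals {U=0, W=0, X=0, Y=1, Z=1}.
      branch 2.2 (add ¬¬U, (Z → X)):
        (Z → X): β-rule — branch into ¬Z  //  X.
          branch 2.2.1 (add ¬Z):
            ○ open, literals {U=1, W=0, Y=1, Z=0}.
          branch 2.2.2 (add X):
            ○ open, literals {U=1, W=0, X=1, Y=1}.
1 branch closed, 5 open.
An open branch gives a countermodel: U=1, W=0, X=1, Y=1, Z=0 (unmentioned atoms arbitrary); the premises hold there but the conclusion fails.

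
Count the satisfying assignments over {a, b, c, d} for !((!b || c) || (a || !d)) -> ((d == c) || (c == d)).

15

Initial set: {(!((!b || c) || (a || !d)) -> ((d == c) || (c == d)))}.
(!((!b || c) || (a || !d)) -> ((d == c) || (c == d))): β-rule — branch into !!((!b || c) || (a || !d))  //  ((d == c) || (c == d)).
  branch 1 (add !!((!b || c) || (a || !d))):
    !!((!b || c) || (a || !d)): β-rule — branch into (!b || c)  //  (a || !d).
      branch 1.1 (add (!b || c)):
        (!b || c): β-rule — branch into !b  //  c.
          branch 1.1.1 (add !b):
            ○ open, literals {b=0}.
          branch 1.1.2 (add c):
            ○ open, literals {c=1}.
      branch 1.2 (add (a || !d)):
        (a || !d): β-rule — branch into a  //  !d.
          branch 1.2.1 (add a):
            ○ open, literals {a=1}.
          branch 1.2.2 (add !d):
            ○ open, literals {d=0}.
  branch 2 (add ((d == c) || (c == d))):
    ((d == c) || (c == d)): β-rule — branch into (d == c)  //  (c == d).
      branch 2.1 (add (d == c)):
        (d == c): β-rule — branch into d, c  //  !d, !c.
          branch 2.1.1 (add d, c):
            ○ open, literals {c=1, d=1}.
          branch 2.1.2 (add !d, !c):
            ○ open, literals {c=0, d=0}.
      branch 2.2 (add (c == d)):
        (c == d): β-rule — branch into c, d  //  !c, !d.
          branch 2.2.1 (add c, d):
            ○ open, literals {c=1, d=1}.
          branch 2.2.2 (add !c, !d):
            ○ open, literals {c=0, d=0}.
0 branches closed, 8 open.
Each open branch fixes some atoms; the unmentioned ones are free. Counting distinct full assignments: branch {b=0} (a, c, d) contributes 8 new; branch {c=1} (a, b, d) contributes 4 new; branch {a=1} (b, c, d) contributes 2 new; branch {d=0} (a, b, c) contributes 1 new; branch {c=1, d=1} (a, b) contributes 0 new; branch {c=0, d=0} (a, b) contributes 0 new; branch {c=1, d=1} (a, b) contributes 0 new; branch {c=0, d=0} (a, b) contributes 0 new. Total: 15.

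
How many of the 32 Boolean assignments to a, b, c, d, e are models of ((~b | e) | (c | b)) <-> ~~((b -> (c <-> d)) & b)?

Initial set: {(((~b | e) | (c | b)) <-> ~~((b -> (c <-> d)) & b))}.
(((~b | e) | (c | b)) <-> ~~((b -> (c <-> d)) & b)): β-rule — branch into ((~b | e) | (c | b)), ~~((b -> (c <-> d)) & b)  //  ~((~b | e) | (c | b)), ~~~((b -> (c <-> d)) & b).
  branch 1 (add ((~b | e) | (c | b)), ~~((b -> (c <-> d)) & b)):
    ~~((b -> (c <-> d)) & b): drop double negation, giving ((b -> (c <-> d)) & b).
    ((b -> (c <-> d)) & b): α-rule — add (b -> (c <-> d)), b.
    ((~b | e) | (c | b)): β-rule — branch into (~b | e)  //  (c | b).
      branch 1.1 (add (~b | e)):
        (b -> (c <-> d)): β-rule — branch into ~b  //  (c <-> d).
          branch 1.1.1 (add ~b):
            × closes — contains both b and ~b.
          branch 1.1.2 (add (c <-> d)):
            (~b | e): β-rule — branch into ~b  //  e.
              branch 1.1.2.1 (add ~b):
                × closes — contains both b and ~b.
              branch 1.1.2.2 (add e):
                (c <-> d): β-rule — branch into c, d  //  ~c, ~d.
                  branch 1.1.2.2.1 (add c, d):
                    ○ open, literals {b=1, c=1, d=1, e=1}.
                  branch 1.1.2.2.2 (add ~c, ~d):
                    ○ open, literals {b=1, c=0, d=0, e=1}.
      branch 1.2 (add (c | b)):
        (b -> (c <-> d)): β-rule — branch into ~b  //  (c <-> d).
          branch 1.2.1 (add ~b):
            × closes — contains both b and ~b.
          branch 1.2.2 (add (c <-> d)):
            (c | b): β-rule — branch into c  //  b.
              branch 1.2.2.1 (add c):
                (c <-> d): β-rule — branch into c, d  //  ~c, ~d.
                  branch 1.2.2.1.1 (add c, d):
                    ○ open, literals {b=1, c=1, d=1}.
                  branch 1.2.2.1.2 (add ~c, ~d):
                    × closes — contains both c and ~c.
              branch 1.2.2.2 (add b):
                (c <-> d): β-rule — branch into c, d  //  ~c, ~d.
                  branch 1.2.2.2.1 (add c, d):
                    ○ open, literals {b=1, c=1, d=1}.
                  branch 1.2.2.2.2 (add ~c, ~d):
                    ○ open, literals {b=1, c=0, d=0}.
  branch 2 (add ~((~b | e) | (c | b)), ~~~((b -> (c <-> d)) & b)):
    ~((~b | e) | (c | b)): α-rule — add ~(~b | e), ~(c | b).
    ~~~((b -> (c <-> d)) & b): drop double negation, giving ~((b -> (c <-> d)) & b).
    ~(~b | e): α-rule — add ~~b, ~e.
    ~(c | b): α-rule — add ~c, ~b.
    × closes — contains both b and ~b.
5 branches closed, 5 open.
Each open branch fixes some atoms; the unmentioned ones are free. Counting distinct full assignments: branch {b=1, c=1, d=1, e=1} (a) contributes 2 new; branch {b=1, c=0, d=0, e=1} (a) contributes 2 new; branch {b=1, c=1, d=1} (a, e) contributes 2 new; branch {b=1, c=1, d=1} (a, e) contributes 0 new; branch {b=1, c=0, d=0} (a, e) contributes 2 new. Total: 8.

8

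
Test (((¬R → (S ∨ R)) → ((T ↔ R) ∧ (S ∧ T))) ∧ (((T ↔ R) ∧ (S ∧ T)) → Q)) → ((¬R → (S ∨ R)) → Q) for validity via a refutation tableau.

Assume the negation and expand:
Initial set: {¬((((¬R → (S ∨ R)) → ((T ↔ R) ∧ (S ∧ T))) ∧ (((T ↔ R) ∧ (S ∧ T)) → Q)) → ((¬R → (S ∨ R)) → Q))}.
¬((((¬R → (S ∨ R)) → ((T ↔ R) ∧ (S ∧ T))) ∧ (((T ↔ R) ∧ (S ∧ T)) → Q)) → ((¬R → (S ∨ R)) → Q)): α-rule — add (((¬R → (S ∨ R)) → ((T ↔ R) ∧ (S ∧ T))) ∧ (((T ↔ R) ∧ (S ∧ T)) → Q)), ¬((¬R → (S ∨ R)) → Q).
(((¬R → (S ∨ R)) → ((T ↔ R) ∧ (S ∧ T))) ∧ (((T ↔ R) ∧ (S ∧ T)) → Q)): α-rule — add ((¬R → (S ∨ R)) → ((T ↔ R) ∧ (S ∧ T))), (((T ↔ R) ∧ (S ∧ T)) → Q).
¬((¬R → (S ∨ R)) → Q): α-rule — add (¬R → (S ∨ R)), ¬Q.
((¬R → (S ∨ R)) → ((T ↔ R) ∧ (S ∧ T))): β-rule — branch into ¬(¬R → (S ∨ R))  //  ((T ↔ R) ∧ (S ∧ T)).
  branch 1 (add ¬(¬R → (S ∨ R))):
    ¬(¬R → (S ∨ R)): α-rule — add ¬R, ¬(S ∨ R).
    ¬(S ∨ R): α-rule — add ¬S, ¬R.
    (((T ↔ R) ∧ (S ∧ T)) → Q): β-rule — branch into ¬((T ↔ R) ∧ (S ∧ T))  //  Q.
      branch 1.1 (add ¬((T ↔ R) ∧ (S ∧ T))):
        (¬R → (S ∨ R)): β-rule — branch into ¬¬R  //  (S ∨ R).
          branch 1.1.1 (add ¬¬R):
            × closes — contains both R and ¬R.
          branch 1.1.2 (add (S ∨ R)):
            ¬((T ↔ R) ∧ (S ∧ T)): β-rule — branch into ¬(T ↔ R)  //  ¬(S ∧ T).
              branch 1.1.2.1 (add ¬(T ↔ R)):
                (S ∨ R): β-rule — branch into S  //  R.
                  branch 1.1.2.1.1 (add S):
                    × closes — contains both S and ¬S.
                  branch 1.1.2.1.2 (add R):
                    × closes — contains both R and ¬R.
              branch 1.1.2.2 (add ¬(S ∧ T)):
                (S ∨ R): β-rule — branch into S  //  R.
                  branch 1.1.2.2.1 (add S):
                    × closes — contains both S and ¬S.
                  branch 1.1.2.2.2 (add R):
                    × closes — contains both R and ¬R.
      branch 1.2 (add Q):
        × closes — contains both Q and ¬Q.
  branch 2 (add ((T ↔ R) ∧ (S ∧ T))):
    ((T ↔ R) ∧ (S ∧ T)): α-rule — add (T ↔ R), (S ∧ T).
    (S ∧ T): α-rule — add S, T.
    (((T ↔ R) ∧ (S ∧ T)) → Q): β-rule — branch into ¬((T ↔ R) ∧ (S ∧ T))  //  Q.
      branch 2.1 (add ¬((T ↔ R) ∧ (S ∧ T))):
        (¬R → (S ∨ R)): β-rule — branch into ¬¬R  //  (S ∨ R).
          branch 2.1.1 (add ¬¬R):
            (T ↔ R): β-rule — branch into T, R  //  ¬T, ¬R.
              branch 2.1.1.1 (add T, R):
                ¬((T ↔ R) ∧ (S ∧ T)): β-rule — branch into ¬(T ↔ R)  //  ¬(S ∧ T).
                  branch 2.1.1.1.1 (add ¬(T ↔ R)):
                    ¬(T ↔ R): β-rule — branch into T, ¬R  //  ¬T, R.
                      branch 2.1.1.1.1.1 (add T, ¬R):
                        × closes — contains both R and ¬R.
                      branch 2.1.1.1.1.2 (add ¬T, R):
                        × closes — contains both T and ¬T.
                  branch 2.1.1.1.2 (add ¬(S ∧ T)):
                    ¬(S ∧ T): β-rule — branch into ¬S  //  ¬T.
                      branch 2.1.1.1.2.1 (add ¬S):
                        × closes — contains both S and ¬S.
                      branch 2.1.1.1.2.2 (add ¬T):
                        × closes — contains both T and ¬T.
              branch 2.1.1.2 (add ¬T, ¬R):
                × closes — contains both T and ¬T.
          branch 2.1.2 (add (S ∨ R)):
            (T ↔ R): β-rule — branch into T, R  //  ¬T, ¬R.
              branch 2.1.2.1 (add T, R):
                ¬((T ↔ R) ∧ (S ∧ T)): β-rule — branch into ¬(T ↔ R)  //  ¬(S ∧ T).
                  branch 2.1.2.1.1 (add ¬(T ↔ R)):
                    (S ∨ R): β-rule — branch into S  //  R.
                      branch 2.1.2.1.1.1 (add S):
                        ¬(T ↔ R): β-rule — branch into T, ¬R  //  ¬T, R.
                          branch 2.1.2.1.1.1.1 (add T, ¬R):
                            × closes — contains both R and ¬R.
                          branch 2.1.2.1.1.1.2 (add ¬T, R):
                            × closes — contains both T and ¬T.
                      branch 2.1.2.1.1.2 (add R):
                        ¬(T ↔ R): β-rule — branch into T, ¬R  //  ¬T, R.
                          branch 2.1.2.1.1.2.1 (add T, ¬R):
                            × closes — contains both R and ¬R.
                          branch 2.1.2.1.1.2.2 (add ¬T, R):
                            × closes — contains both T and ¬T.
                  branch 2.1.2.1.2 (add ¬(S ∧ T)):
                    (S ∨ R): β-rule — branch into S  //  R.
                      branch 2.1.2.1.2.1 (add S):
                        ¬(S ∧ T): β-rule — branch into ¬S  //  ¬T.
                          branch 2.1.2.1.2.1.1 (add ¬S):
                            × closes — contains both S and ¬S.
                          branch 2.1.2.1.2.1.2 (add ¬T):
                            × closes — contains both T and ¬T.
                      branch 2.1.2.1.2.2 (add R):
                        ¬(S ∧ T): β-rule — branch into ¬S  //  ¬T.
                          branch 2.1.2.1.2.2.1 (add ¬S):
                            × closes — contains both S and ¬S.
                          branch 2.1.2.1.2.2.2 (add ¬T):
                            × closes — contains both T and ¬T.
              branch 2.1.2.2 (add ¬T, ¬R):
                × closes — contains both T and ¬T.
      branch 2.2 (add Q):
        × closes — contains both Q and ¬Q.
All 21 branches close.
Every branch closed, so the negation is unsatisfiable and the formula is valid.

Valid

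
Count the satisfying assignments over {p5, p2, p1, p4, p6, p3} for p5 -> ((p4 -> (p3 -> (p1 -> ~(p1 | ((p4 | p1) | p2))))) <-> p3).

Initial set: {T (p5 -> ((p4 -> (p3 -> (p1 -> ~(p1 | ((p4 | p1) | p2))))) <-> p3))}.
T (p5 -> ((p4 -> (p3 -> (p1 -> ~(p1 | ((p4 | p1) | p2))))) <-> p3)): β-rule — branch into F p5  //  T ((p4 -> (p3 -> (p1 -> ~(p1 | ((p4 | p1) | p2))))) <-> p3).
  branch 1 (add F p5):
    ○ open, literals {p5=0}.
  branch 2 (add T ((p4 -> (p3 -> (p1 -> ~(p1 | ((p4 | p1) | p2))))) <-> p3)):
    T ((p4 -> (p3 -> (p1 -> ~(p1 | ((p4 | p1) | p2))))) <-> p3): β-rule — branch into T (p4 -> (p3 -> (p1 -> ~(p1 | ((p4 | p1) | p2))))), T p3  //  F (p4 -> (p3 -> (p1 -> ~(p1 | ((p4 | p1) | p2))))), F p3.
      branch 2.1 (add T (p4 -> (p3 -> (p1 -> ~(p1 | ((p4 | p1) | p2))))), T p3):
        T (p4 -> (p3 -> (p1 -> ~(p1 | ((p4 | p1) | p2))))): β-rule — branch into F p4  //  T (p3 -> (p1 -> ~(p1 | ((p4 | p1) | p2)))).
          branch 2.1.1 (add F p4):
            ○ open, literals {p3=1, p4=0}.
          branch 2.1.2 (add T (p3 -> (p1 -> ~(p1 | ((p4 | p1) | p2))))):
            T (p3 -> (p1 -> ~(p1 | ((p4 | p1) | p2)))): β-rule — branch into F p3  //  T (p1 -> ~(p1 | ((p4 | p1) | p2))).
              branch 2.1.2.1 (add F p3):
                × closes — contains both p3 and ~p3.
              branch 2.1.2.2 (add T (p1 -> ~(p1 | ((p4 | p1) | p2)))):
                T (p1 -> ~(p1 | ((p4 | p1) | p2))): β-rule — branch into F p1  //  T ~(p1 | ((p4 | p1) | p2)).
                  branch 2.1.2.2.1 (add F p1):
                    ○ open, literals {p1=0, p3=1}.
                  branch 2.1.2.2.2 (add T ~(p1 | ((p4 | p1) | p2))):
                    T ~(p1 | ((p4 | p1) | p2)): α-rule — add F p1, F ((p4 | p1) | p2).
                    F ((p4 | p1) | p2): α-rule — add F (p4 | p1), F p2.
                    F (p4 | p1): α-rule — add F p4, F p1.
                    ○ open, literals {p1=0, p2=0, p3=1, p4=0}.
      branch 2.2 (add F (p4 -> (p3 -> (p1 -> ~(p1 | ((p4 | p1) | p2))))), F p3):
        F (p4 -> (p3 -> (p1 -> ~(p1 | ((p4 | p1) | p2))))): α-rule — add T p4, F (p3 -> (p1 -> ~(p1 | ((p4 | p1) | p2)))).
        F (p3 -> (p1 -> ~(p1 | ((p4 | p1) | p2)))): α-rule — add T p3, F (p1 -> ~(p1 | ((p4 | p1) | p2))).
        × closes — contains both p3 and ~p3.
2 branches closed, 4 open.
Each open branch fixes some atoms; the unmentioned ones are free. Counting distinct full assignments: branch {p5=0} (p2, p1, p4, p6, p3) contributes 32 new; branch {p3=1, p4=0} (p5, p2, p1, p6) contributes 8 new; branch {p1=0, p3=1} (p5, p2, p4, p6) contributes 4 new; branch {p1=0, p2=0, p3=1, p4=0} (p5, p6) contributes 0 new. Total: 44.

44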